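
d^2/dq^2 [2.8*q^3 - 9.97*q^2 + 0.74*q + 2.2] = 16.8*q - 19.94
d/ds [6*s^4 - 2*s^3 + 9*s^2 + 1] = 6*s*(4*s^2 - s + 3)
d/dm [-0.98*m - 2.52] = -0.980000000000000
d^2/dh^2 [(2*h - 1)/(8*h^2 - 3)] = 16*(32*h^2*(2*h - 1) + (1 - 6*h)*(8*h^2 - 3))/(8*h^2 - 3)^3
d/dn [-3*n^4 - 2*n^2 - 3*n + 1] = -12*n^3 - 4*n - 3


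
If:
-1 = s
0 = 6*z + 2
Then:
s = -1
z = -1/3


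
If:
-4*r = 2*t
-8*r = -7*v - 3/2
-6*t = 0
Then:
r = 0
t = 0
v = -3/14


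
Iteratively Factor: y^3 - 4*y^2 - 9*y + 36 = (y - 3)*(y^2 - y - 12) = (y - 4)*(y - 3)*(y + 3)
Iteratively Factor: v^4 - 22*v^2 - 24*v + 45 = (v + 3)*(v^3 - 3*v^2 - 13*v + 15) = (v - 5)*(v + 3)*(v^2 + 2*v - 3) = (v - 5)*(v - 1)*(v + 3)*(v + 3)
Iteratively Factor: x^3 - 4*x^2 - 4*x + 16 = (x + 2)*(x^2 - 6*x + 8) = (x - 2)*(x + 2)*(x - 4)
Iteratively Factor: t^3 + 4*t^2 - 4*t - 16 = (t - 2)*(t^2 + 6*t + 8) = (t - 2)*(t + 2)*(t + 4)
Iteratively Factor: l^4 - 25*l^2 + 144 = (l + 4)*(l^3 - 4*l^2 - 9*l + 36) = (l - 4)*(l + 4)*(l^2 - 9) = (l - 4)*(l + 3)*(l + 4)*(l - 3)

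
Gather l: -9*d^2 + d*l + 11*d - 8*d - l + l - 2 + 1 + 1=-9*d^2 + d*l + 3*d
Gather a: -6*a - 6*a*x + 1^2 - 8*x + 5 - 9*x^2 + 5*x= a*(-6*x - 6) - 9*x^2 - 3*x + 6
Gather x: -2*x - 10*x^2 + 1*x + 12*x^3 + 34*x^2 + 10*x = 12*x^3 + 24*x^2 + 9*x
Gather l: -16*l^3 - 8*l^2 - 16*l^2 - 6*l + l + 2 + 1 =-16*l^3 - 24*l^2 - 5*l + 3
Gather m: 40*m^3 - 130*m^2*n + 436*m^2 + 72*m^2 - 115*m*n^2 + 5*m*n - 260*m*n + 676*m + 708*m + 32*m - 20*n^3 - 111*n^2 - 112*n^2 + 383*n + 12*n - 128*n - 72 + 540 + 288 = 40*m^3 + m^2*(508 - 130*n) + m*(-115*n^2 - 255*n + 1416) - 20*n^3 - 223*n^2 + 267*n + 756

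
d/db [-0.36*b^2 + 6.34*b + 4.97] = 6.34 - 0.72*b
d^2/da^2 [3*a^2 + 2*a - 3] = 6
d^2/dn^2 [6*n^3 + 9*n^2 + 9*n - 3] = 36*n + 18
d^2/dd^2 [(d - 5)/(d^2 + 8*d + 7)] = 2*(4*(d - 5)*(d + 4)^2 - 3*(d + 1)*(d^2 + 8*d + 7))/(d^2 + 8*d + 7)^3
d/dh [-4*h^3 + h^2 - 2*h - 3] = -12*h^2 + 2*h - 2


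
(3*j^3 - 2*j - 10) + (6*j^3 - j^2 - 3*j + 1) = 9*j^3 - j^2 - 5*j - 9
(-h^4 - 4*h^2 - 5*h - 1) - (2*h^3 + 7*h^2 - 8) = -h^4 - 2*h^3 - 11*h^2 - 5*h + 7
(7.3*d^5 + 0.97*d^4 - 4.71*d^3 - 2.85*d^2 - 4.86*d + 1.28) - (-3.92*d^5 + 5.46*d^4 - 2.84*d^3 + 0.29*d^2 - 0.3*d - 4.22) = 11.22*d^5 - 4.49*d^4 - 1.87*d^3 - 3.14*d^2 - 4.56*d + 5.5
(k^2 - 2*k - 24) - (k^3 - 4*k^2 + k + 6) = -k^3 + 5*k^2 - 3*k - 30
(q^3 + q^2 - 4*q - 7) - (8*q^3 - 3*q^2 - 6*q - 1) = -7*q^3 + 4*q^2 + 2*q - 6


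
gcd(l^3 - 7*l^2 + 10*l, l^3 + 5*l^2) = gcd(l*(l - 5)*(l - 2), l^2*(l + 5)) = l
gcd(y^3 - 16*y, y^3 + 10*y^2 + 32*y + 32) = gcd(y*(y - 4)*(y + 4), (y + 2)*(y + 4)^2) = y + 4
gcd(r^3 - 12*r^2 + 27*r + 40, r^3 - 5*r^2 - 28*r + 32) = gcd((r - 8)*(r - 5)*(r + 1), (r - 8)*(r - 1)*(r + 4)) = r - 8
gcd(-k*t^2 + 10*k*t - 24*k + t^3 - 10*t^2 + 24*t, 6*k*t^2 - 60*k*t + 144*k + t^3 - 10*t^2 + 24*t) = t^2 - 10*t + 24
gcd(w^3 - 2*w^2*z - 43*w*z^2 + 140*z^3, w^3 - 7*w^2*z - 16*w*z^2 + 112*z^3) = -w + 4*z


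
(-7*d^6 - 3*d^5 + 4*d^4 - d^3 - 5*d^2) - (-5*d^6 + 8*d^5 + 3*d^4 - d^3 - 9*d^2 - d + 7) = -2*d^6 - 11*d^5 + d^4 + 4*d^2 + d - 7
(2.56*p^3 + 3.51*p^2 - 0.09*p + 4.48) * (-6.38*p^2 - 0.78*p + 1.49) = -16.3328*p^5 - 24.3906*p^4 + 1.6508*p^3 - 23.2823*p^2 - 3.6285*p + 6.6752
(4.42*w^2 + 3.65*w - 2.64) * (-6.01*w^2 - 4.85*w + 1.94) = -26.5642*w^4 - 43.3735*w^3 + 6.7387*w^2 + 19.885*w - 5.1216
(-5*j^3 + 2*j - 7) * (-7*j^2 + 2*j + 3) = 35*j^5 - 10*j^4 - 29*j^3 + 53*j^2 - 8*j - 21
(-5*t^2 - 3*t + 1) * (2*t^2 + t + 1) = -10*t^4 - 11*t^3 - 6*t^2 - 2*t + 1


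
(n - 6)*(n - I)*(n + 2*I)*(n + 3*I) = n^4 - 6*n^3 + 4*I*n^3 - n^2 - 24*I*n^2 + 6*n + 6*I*n - 36*I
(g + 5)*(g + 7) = g^2 + 12*g + 35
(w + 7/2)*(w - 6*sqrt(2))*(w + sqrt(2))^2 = w^4 - 4*sqrt(2)*w^3 + 7*w^3/2 - 22*w^2 - 14*sqrt(2)*w^2 - 77*w - 12*sqrt(2)*w - 42*sqrt(2)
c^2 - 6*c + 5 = (c - 5)*(c - 1)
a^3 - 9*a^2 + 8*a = a*(a - 8)*(a - 1)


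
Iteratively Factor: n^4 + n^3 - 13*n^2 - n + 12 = (n + 4)*(n^3 - 3*n^2 - n + 3) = (n - 3)*(n + 4)*(n^2 - 1) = (n - 3)*(n - 1)*(n + 4)*(n + 1)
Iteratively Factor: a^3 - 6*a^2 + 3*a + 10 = (a - 5)*(a^2 - a - 2) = (a - 5)*(a + 1)*(a - 2)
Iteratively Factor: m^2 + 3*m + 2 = (m + 2)*(m + 1)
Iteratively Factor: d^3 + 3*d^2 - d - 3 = (d + 3)*(d^2 - 1) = (d + 1)*(d + 3)*(d - 1)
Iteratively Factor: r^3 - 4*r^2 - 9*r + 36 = (r + 3)*(r^2 - 7*r + 12) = (r - 4)*(r + 3)*(r - 3)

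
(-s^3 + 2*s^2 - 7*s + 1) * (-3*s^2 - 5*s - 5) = 3*s^5 - s^4 + 16*s^3 + 22*s^2 + 30*s - 5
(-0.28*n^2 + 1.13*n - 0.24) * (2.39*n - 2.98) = -0.6692*n^3 + 3.5351*n^2 - 3.941*n + 0.7152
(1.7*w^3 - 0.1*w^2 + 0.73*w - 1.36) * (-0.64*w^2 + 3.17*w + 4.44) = -1.088*w^5 + 5.453*w^4 + 6.7638*w^3 + 2.7405*w^2 - 1.07*w - 6.0384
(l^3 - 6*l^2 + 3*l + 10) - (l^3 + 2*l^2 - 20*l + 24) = -8*l^2 + 23*l - 14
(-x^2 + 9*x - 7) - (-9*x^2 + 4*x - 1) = 8*x^2 + 5*x - 6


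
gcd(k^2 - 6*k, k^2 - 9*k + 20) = 1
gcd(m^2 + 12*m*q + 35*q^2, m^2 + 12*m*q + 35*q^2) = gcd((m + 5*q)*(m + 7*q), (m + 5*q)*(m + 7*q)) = m^2 + 12*m*q + 35*q^2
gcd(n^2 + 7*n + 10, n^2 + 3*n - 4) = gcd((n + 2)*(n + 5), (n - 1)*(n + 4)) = 1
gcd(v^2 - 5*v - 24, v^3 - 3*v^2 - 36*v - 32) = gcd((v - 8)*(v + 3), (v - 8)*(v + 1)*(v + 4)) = v - 8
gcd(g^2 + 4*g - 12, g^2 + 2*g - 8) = g - 2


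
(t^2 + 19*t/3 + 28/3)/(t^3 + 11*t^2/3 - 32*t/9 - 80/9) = 3*(3*t + 7)/(9*t^2 - 3*t - 20)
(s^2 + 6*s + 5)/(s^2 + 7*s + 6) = (s + 5)/(s + 6)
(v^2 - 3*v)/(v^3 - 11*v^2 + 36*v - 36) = v/(v^2 - 8*v + 12)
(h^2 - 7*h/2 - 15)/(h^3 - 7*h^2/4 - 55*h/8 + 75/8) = 4*(h - 6)/(4*h^2 - 17*h + 15)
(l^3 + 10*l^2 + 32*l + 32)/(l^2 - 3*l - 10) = (l^2 + 8*l + 16)/(l - 5)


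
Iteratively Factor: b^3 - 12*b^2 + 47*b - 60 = (b - 4)*(b^2 - 8*b + 15) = (b - 5)*(b - 4)*(b - 3)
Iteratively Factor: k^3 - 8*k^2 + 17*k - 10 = (k - 5)*(k^2 - 3*k + 2) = (k - 5)*(k - 2)*(k - 1)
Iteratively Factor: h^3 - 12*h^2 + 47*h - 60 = (h - 4)*(h^2 - 8*h + 15) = (h - 5)*(h - 4)*(h - 3)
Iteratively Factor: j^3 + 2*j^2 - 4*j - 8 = (j - 2)*(j^2 + 4*j + 4) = (j - 2)*(j + 2)*(j + 2)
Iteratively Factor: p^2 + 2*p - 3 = (p + 3)*(p - 1)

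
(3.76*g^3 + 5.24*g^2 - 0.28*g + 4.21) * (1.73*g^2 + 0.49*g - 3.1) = 6.5048*g^5 + 10.9076*g^4 - 9.5728*g^3 - 9.0979*g^2 + 2.9309*g - 13.051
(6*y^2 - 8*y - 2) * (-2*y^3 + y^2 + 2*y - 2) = -12*y^5 + 22*y^4 + 8*y^3 - 30*y^2 + 12*y + 4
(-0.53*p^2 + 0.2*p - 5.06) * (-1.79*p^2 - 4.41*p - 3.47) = 0.9487*p^4 + 1.9793*p^3 + 10.0145*p^2 + 21.6206*p + 17.5582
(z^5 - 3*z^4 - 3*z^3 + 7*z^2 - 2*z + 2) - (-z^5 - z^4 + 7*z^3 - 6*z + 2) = 2*z^5 - 2*z^4 - 10*z^3 + 7*z^2 + 4*z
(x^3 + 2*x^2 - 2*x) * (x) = x^4 + 2*x^3 - 2*x^2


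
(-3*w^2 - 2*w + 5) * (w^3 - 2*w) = -3*w^5 - 2*w^4 + 11*w^3 + 4*w^2 - 10*w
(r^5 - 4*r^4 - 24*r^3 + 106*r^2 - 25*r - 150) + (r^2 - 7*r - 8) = r^5 - 4*r^4 - 24*r^3 + 107*r^2 - 32*r - 158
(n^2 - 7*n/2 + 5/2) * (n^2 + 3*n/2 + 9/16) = n^4 - 2*n^3 - 35*n^2/16 + 57*n/32 + 45/32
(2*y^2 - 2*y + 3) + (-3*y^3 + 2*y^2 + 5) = -3*y^3 + 4*y^2 - 2*y + 8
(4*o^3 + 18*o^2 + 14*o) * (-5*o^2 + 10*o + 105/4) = -20*o^5 - 50*o^4 + 215*o^3 + 1225*o^2/2 + 735*o/2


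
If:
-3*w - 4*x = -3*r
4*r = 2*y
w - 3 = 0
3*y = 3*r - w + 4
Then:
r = 1/3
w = 3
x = -2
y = 2/3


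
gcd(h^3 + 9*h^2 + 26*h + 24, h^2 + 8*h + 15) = h + 3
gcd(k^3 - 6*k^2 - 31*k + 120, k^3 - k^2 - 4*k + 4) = 1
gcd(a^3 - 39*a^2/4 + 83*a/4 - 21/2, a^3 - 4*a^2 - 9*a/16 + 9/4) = a - 3/4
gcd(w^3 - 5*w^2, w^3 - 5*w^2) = w^3 - 5*w^2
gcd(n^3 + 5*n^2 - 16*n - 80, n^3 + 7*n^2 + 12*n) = n + 4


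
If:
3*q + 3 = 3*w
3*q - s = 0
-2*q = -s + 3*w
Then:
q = -3/2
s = -9/2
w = -1/2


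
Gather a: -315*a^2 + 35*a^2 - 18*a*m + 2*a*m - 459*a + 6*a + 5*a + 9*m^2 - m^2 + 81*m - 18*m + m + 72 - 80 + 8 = -280*a^2 + a*(-16*m - 448) + 8*m^2 + 64*m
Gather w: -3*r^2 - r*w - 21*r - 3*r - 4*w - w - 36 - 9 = -3*r^2 - 24*r + w*(-r - 5) - 45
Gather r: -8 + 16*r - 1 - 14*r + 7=2*r - 2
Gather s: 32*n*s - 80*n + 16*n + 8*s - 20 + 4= -64*n + s*(32*n + 8) - 16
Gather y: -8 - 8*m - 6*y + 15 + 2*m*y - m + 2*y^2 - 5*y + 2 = -9*m + 2*y^2 + y*(2*m - 11) + 9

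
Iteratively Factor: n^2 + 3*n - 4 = (n - 1)*(n + 4)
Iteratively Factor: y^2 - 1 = (y - 1)*(y + 1)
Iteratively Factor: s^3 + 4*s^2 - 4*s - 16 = (s + 4)*(s^2 - 4) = (s - 2)*(s + 4)*(s + 2)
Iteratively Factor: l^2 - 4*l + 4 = (l - 2)*(l - 2)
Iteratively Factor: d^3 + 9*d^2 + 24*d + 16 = (d + 4)*(d^2 + 5*d + 4) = (d + 4)^2*(d + 1)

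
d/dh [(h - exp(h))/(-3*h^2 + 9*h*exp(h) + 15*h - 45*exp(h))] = (-(1 - exp(h))*(h^2 - 3*h*exp(h) - 5*h + 15*exp(h)) - (h - exp(h))*(3*h*exp(h) - 2*h - 12*exp(h) + 5))/(3*(h^2 - 3*h*exp(h) - 5*h + 15*exp(h))^2)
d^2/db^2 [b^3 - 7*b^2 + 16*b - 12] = 6*b - 14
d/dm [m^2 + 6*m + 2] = 2*m + 6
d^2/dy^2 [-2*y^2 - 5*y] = -4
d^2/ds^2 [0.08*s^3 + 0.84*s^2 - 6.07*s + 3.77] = 0.48*s + 1.68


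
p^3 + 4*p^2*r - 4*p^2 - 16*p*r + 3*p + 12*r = (p - 3)*(p - 1)*(p + 4*r)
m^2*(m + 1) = m^3 + m^2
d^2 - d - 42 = (d - 7)*(d + 6)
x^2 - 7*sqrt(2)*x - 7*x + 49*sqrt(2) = (x - 7)*(x - 7*sqrt(2))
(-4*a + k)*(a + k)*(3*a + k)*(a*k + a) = -12*a^4*k - 12*a^4 - 13*a^3*k^2 - 13*a^3*k + a*k^4 + a*k^3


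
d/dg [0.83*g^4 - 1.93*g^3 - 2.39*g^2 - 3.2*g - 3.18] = 3.32*g^3 - 5.79*g^2 - 4.78*g - 3.2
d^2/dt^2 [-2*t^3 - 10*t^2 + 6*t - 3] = -12*t - 20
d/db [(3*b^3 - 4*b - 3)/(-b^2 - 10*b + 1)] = (-3*b^4 - 60*b^3 + 5*b^2 - 6*b - 34)/(b^4 + 20*b^3 + 98*b^2 - 20*b + 1)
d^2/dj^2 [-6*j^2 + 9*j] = -12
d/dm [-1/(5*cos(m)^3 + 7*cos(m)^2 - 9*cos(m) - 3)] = (-15*cos(m)^2 - 14*cos(m) + 9)*sin(m)/(5*cos(m)^3 + 7*cos(m)^2 - 9*cos(m) - 3)^2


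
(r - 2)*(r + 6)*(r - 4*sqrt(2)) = r^3 - 4*sqrt(2)*r^2 + 4*r^2 - 16*sqrt(2)*r - 12*r + 48*sqrt(2)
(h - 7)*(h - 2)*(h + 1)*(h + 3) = h^4 - 5*h^3 - 19*h^2 + 29*h + 42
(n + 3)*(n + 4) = n^2 + 7*n + 12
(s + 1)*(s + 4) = s^2 + 5*s + 4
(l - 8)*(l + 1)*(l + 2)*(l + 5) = l^4 - 47*l^2 - 126*l - 80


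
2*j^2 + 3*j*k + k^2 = (j + k)*(2*j + k)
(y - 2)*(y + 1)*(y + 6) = y^3 + 5*y^2 - 8*y - 12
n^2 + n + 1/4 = (n + 1/2)^2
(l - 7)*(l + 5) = l^2 - 2*l - 35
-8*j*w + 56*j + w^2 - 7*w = (-8*j + w)*(w - 7)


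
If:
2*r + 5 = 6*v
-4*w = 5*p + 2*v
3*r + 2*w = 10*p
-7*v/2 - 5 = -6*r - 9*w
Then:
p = 17/7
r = 655/56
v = 265/56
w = -605/112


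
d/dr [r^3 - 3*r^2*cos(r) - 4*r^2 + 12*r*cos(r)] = 3*r^2*sin(r) + 3*r^2 - 12*r*sin(r) - 6*r*cos(r) - 8*r + 12*cos(r)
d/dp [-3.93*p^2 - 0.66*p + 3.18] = -7.86*p - 0.66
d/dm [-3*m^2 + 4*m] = 4 - 6*m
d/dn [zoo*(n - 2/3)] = zoo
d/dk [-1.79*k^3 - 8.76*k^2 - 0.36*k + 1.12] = -5.37*k^2 - 17.52*k - 0.36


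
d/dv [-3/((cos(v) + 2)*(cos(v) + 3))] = -3*(2*cos(v) + 5)*sin(v)/((cos(v) + 2)^2*(cos(v) + 3)^2)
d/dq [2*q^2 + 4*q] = 4*q + 4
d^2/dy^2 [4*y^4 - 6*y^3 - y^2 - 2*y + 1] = 48*y^2 - 36*y - 2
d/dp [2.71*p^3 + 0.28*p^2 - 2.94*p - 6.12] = 8.13*p^2 + 0.56*p - 2.94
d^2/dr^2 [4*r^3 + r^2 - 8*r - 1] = 24*r + 2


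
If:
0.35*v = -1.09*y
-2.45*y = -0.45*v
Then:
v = 0.00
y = 0.00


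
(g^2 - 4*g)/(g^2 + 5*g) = (g - 4)/(g + 5)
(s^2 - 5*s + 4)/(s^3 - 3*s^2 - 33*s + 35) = (s - 4)/(s^2 - 2*s - 35)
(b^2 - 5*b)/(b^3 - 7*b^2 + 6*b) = (b - 5)/(b^2 - 7*b + 6)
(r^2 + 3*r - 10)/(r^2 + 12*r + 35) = (r - 2)/(r + 7)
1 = 1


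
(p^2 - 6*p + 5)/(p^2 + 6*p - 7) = (p - 5)/(p + 7)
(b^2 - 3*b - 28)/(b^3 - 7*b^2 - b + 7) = (b + 4)/(b^2 - 1)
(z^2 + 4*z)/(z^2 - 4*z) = (z + 4)/(z - 4)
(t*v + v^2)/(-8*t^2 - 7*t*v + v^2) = -v/(8*t - v)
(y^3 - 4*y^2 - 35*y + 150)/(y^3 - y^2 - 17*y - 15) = (y^2 + y - 30)/(y^2 + 4*y + 3)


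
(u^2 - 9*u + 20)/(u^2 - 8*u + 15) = (u - 4)/(u - 3)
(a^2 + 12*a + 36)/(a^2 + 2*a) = (a^2 + 12*a + 36)/(a*(a + 2))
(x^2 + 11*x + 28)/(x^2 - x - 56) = (x + 4)/(x - 8)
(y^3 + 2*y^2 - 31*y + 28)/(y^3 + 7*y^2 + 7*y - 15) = (y^2 + 3*y - 28)/(y^2 + 8*y + 15)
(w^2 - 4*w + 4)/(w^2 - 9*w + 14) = (w - 2)/(w - 7)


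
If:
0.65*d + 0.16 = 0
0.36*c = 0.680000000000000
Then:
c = 1.89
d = -0.25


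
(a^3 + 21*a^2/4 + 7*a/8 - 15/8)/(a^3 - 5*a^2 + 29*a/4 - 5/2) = (4*a^2 + 23*a + 15)/(2*(2*a^2 - 9*a + 10))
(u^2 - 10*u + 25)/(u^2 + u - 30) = (u - 5)/(u + 6)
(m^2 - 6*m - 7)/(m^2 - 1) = (m - 7)/(m - 1)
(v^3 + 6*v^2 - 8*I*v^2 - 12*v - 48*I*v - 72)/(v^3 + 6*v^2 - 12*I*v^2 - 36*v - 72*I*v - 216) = (v - 2*I)/(v - 6*I)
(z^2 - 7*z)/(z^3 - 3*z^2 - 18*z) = (7 - z)/(-z^2 + 3*z + 18)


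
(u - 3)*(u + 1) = u^2 - 2*u - 3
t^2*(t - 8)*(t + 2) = t^4 - 6*t^3 - 16*t^2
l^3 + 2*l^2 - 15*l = l*(l - 3)*(l + 5)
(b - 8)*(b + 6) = b^2 - 2*b - 48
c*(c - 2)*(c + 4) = c^3 + 2*c^2 - 8*c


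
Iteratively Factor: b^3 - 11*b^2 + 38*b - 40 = (b - 2)*(b^2 - 9*b + 20) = (b - 4)*(b - 2)*(b - 5)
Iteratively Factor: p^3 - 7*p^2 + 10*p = (p - 2)*(p^2 - 5*p) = p*(p - 2)*(p - 5)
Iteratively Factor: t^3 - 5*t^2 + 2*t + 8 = (t - 2)*(t^2 - 3*t - 4) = (t - 4)*(t - 2)*(t + 1)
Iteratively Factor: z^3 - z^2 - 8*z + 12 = (z - 2)*(z^2 + z - 6) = (z - 2)^2*(z + 3)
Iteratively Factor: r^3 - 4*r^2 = (r)*(r^2 - 4*r) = r^2*(r - 4)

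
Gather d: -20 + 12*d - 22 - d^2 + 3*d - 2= -d^2 + 15*d - 44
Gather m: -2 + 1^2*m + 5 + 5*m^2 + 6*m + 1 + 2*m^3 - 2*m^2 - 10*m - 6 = 2*m^3 + 3*m^2 - 3*m - 2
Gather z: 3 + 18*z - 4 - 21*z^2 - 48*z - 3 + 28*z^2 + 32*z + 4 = 7*z^2 + 2*z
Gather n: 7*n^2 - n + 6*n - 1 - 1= 7*n^2 + 5*n - 2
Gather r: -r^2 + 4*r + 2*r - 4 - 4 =-r^2 + 6*r - 8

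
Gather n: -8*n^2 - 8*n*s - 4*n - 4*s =-8*n^2 + n*(-8*s - 4) - 4*s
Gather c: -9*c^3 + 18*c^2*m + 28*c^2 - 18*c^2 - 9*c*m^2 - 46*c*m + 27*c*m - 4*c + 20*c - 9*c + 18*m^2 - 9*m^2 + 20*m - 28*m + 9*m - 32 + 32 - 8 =-9*c^3 + c^2*(18*m + 10) + c*(-9*m^2 - 19*m + 7) + 9*m^2 + m - 8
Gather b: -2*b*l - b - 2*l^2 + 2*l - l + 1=b*(-2*l - 1) - 2*l^2 + l + 1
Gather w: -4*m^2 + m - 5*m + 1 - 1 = -4*m^2 - 4*m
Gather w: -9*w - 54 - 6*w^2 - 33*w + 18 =-6*w^2 - 42*w - 36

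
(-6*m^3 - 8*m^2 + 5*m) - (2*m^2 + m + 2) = -6*m^3 - 10*m^2 + 4*m - 2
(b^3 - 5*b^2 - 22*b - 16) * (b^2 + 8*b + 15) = b^5 + 3*b^4 - 47*b^3 - 267*b^2 - 458*b - 240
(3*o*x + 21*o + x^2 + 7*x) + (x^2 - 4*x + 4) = 3*o*x + 21*o + 2*x^2 + 3*x + 4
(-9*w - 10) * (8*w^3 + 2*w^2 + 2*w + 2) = -72*w^4 - 98*w^3 - 38*w^2 - 38*w - 20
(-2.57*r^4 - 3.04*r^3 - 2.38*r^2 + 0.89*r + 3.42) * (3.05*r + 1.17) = -7.8385*r^5 - 12.2789*r^4 - 10.8158*r^3 - 0.0701000000000001*r^2 + 11.4723*r + 4.0014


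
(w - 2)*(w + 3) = w^2 + w - 6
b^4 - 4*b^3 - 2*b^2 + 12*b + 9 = (b - 3)^2*(b + 1)^2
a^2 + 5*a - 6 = (a - 1)*(a + 6)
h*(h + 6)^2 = h^3 + 12*h^2 + 36*h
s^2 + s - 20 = (s - 4)*(s + 5)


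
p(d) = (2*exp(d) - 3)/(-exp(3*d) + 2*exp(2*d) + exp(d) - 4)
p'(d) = (2*exp(d) - 3)*(3*exp(3*d) - 4*exp(2*d) - exp(d))/(-exp(3*d) + 2*exp(2*d) + exp(d) - 4)^2 + 2*exp(d)/(-exp(3*d) + 2*exp(2*d) + exp(d) - 4)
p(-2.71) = 0.73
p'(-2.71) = -0.02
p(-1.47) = 0.69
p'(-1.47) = -0.05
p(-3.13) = 0.74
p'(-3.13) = -0.01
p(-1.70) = 0.70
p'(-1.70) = -0.04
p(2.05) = -0.04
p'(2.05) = 0.08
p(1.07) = -0.32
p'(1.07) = 0.69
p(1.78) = -0.07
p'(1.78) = 0.14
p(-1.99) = 0.71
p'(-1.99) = -0.03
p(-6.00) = 0.75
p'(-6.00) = 0.00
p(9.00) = 0.00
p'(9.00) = 0.00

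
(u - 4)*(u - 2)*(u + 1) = u^3 - 5*u^2 + 2*u + 8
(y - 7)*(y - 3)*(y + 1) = y^3 - 9*y^2 + 11*y + 21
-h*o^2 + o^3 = o^2*(-h + o)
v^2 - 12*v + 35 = (v - 7)*(v - 5)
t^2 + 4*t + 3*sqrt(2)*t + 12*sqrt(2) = (t + 4)*(t + 3*sqrt(2))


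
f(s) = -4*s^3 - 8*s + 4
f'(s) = -12*s^2 - 8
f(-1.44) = 27.46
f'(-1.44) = -32.88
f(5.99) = -903.61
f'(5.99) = -438.56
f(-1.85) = 44.13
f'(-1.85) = -49.07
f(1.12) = -10.58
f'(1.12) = -23.05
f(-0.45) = 7.96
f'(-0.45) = -10.43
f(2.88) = -114.59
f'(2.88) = -107.53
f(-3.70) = 236.21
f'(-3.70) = -172.28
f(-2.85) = 119.40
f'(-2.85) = -105.47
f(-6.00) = 916.00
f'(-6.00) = -440.00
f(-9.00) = 2992.00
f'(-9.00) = -980.00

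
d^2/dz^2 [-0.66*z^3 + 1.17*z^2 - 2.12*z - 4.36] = 2.34 - 3.96*z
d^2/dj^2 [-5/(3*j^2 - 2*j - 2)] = 10*(-9*j^2 + 6*j + 4*(3*j - 1)^2 + 6)/(-3*j^2 + 2*j + 2)^3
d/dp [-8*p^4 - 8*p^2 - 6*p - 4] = -32*p^3 - 16*p - 6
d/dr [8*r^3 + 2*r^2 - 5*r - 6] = 24*r^2 + 4*r - 5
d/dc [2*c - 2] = 2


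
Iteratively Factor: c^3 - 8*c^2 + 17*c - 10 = (c - 1)*(c^2 - 7*c + 10) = (c - 2)*(c - 1)*(c - 5)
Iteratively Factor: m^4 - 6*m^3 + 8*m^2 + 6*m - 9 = (m + 1)*(m^3 - 7*m^2 + 15*m - 9) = (m - 3)*(m + 1)*(m^2 - 4*m + 3) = (m - 3)^2*(m + 1)*(m - 1)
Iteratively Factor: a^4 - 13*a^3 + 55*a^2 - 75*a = (a - 3)*(a^3 - 10*a^2 + 25*a) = (a - 5)*(a - 3)*(a^2 - 5*a) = a*(a - 5)*(a - 3)*(a - 5)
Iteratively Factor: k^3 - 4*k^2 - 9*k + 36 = (k - 4)*(k^2 - 9) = (k - 4)*(k + 3)*(k - 3)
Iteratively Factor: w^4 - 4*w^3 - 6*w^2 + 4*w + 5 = (w + 1)*(w^3 - 5*w^2 - w + 5) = (w + 1)^2*(w^2 - 6*w + 5) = (w - 1)*(w + 1)^2*(w - 5)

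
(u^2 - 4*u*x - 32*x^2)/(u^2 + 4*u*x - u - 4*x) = (u - 8*x)/(u - 1)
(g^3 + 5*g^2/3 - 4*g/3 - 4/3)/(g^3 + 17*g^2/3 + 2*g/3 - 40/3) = (3*g^2 - g - 2)/(3*g^2 + 11*g - 20)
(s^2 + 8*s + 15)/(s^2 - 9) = (s + 5)/(s - 3)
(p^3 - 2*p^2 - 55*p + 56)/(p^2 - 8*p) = p + 6 - 7/p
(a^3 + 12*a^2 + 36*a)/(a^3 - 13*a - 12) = a*(a^2 + 12*a + 36)/(a^3 - 13*a - 12)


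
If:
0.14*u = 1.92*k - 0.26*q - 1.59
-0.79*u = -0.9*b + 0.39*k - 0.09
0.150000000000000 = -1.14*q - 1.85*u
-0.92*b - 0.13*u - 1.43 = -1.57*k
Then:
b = -0.03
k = 0.86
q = 0.44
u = -0.35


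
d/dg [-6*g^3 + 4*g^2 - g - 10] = -18*g^2 + 8*g - 1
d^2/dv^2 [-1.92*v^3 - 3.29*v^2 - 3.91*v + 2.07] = -11.52*v - 6.58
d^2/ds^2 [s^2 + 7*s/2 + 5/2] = 2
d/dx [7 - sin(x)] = -cos(x)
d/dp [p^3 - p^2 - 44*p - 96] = 3*p^2 - 2*p - 44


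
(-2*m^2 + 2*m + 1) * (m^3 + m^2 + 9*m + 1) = -2*m^5 - 15*m^3 + 17*m^2 + 11*m + 1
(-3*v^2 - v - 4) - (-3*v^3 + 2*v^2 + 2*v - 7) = 3*v^3 - 5*v^2 - 3*v + 3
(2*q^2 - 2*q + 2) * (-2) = -4*q^2 + 4*q - 4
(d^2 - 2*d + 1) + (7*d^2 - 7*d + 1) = 8*d^2 - 9*d + 2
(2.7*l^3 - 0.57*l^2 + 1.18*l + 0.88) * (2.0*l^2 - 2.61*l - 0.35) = 5.4*l^5 - 8.187*l^4 + 2.9027*l^3 - 1.1203*l^2 - 2.7098*l - 0.308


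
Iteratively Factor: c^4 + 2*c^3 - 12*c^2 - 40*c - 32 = (c + 2)*(c^3 - 12*c - 16) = (c + 2)^2*(c^2 - 2*c - 8) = (c + 2)^3*(c - 4)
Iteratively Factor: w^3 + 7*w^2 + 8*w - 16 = (w + 4)*(w^2 + 3*w - 4) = (w + 4)^2*(w - 1)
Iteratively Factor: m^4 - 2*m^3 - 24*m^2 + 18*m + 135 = (m + 3)*(m^3 - 5*m^2 - 9*m + 45) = (m - 3)*(m + 3)*(m^2 - 2*m - 15) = (m - 3)*(m + 3)^2*(m - 5)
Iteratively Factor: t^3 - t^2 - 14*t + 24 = (t - 2)*(t^2 + t - 12) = (t - 3)*(t - 2)*(t + 4)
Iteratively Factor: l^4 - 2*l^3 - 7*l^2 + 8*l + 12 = (l - 3)*(l^3 + l^2 - 4*l - 4) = (l - 3)*(l + 2)*(l^2 - l - 2) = (l - 3)*(l + 1)*(l + 2)*(l - 2)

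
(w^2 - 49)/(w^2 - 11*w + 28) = (w + 7)/(w - 4)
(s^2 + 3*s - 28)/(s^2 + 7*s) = (s - 4)/s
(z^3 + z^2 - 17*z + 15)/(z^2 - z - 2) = (-z^3 - z^2 + 17*z - 15)/(-z^2 + z + 2)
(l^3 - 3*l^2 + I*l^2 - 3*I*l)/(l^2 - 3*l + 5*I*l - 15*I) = l*(l + I)/(l + 5*I)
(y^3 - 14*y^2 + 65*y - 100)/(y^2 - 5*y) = y - 9 + 20/y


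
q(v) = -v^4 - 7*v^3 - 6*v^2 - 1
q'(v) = -4*v^3 - 21*v^2 - 12*v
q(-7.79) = -738.56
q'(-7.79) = 710.03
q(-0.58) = -1.77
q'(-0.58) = 0.68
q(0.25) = -1.49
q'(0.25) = -4.38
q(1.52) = -44.78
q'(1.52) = -80.81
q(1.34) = -31.84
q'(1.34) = -63.41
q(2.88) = -286.78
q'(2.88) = -304.29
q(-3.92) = 92.33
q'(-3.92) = -34.71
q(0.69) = -6.38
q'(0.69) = -19.59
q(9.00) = -12151.00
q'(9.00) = -4725.00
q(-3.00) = 53.00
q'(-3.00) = -45.00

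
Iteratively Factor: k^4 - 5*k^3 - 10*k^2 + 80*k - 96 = (k - 2)*(k^3 - 3*k^2 - 16*k + 48) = (k - 3)*(k - 2)*(k^2 - 16) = (k - 3)*(k - 2)*(k + 4)*(k - 4)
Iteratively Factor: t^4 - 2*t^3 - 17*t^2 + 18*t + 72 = (t + 3)*(t^3 - 5*t^2 - 2*t + 24) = (t - 4)*(t + 3)*(t^2 - t - 6) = (t - 4)*(t - 3)*(t + 3)*(t + 2)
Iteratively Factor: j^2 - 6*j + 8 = (j - 2)*(j - 4)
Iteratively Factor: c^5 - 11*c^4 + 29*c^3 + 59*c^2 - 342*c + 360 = (c - 4)*(c^4 - 7*c^3 + c^2 + 63*c - 90) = (c - 4)*(c + 3)*(c^3 - 10*c^2 + 31*c - 30) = (c - 4)*(c - 2)*(c + 3)*(c^2 - 8*c + 15) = (c - 5)*(c - 4)*(c - 2)*(c + 3)*(c - 3)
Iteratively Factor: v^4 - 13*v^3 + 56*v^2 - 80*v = (v)*(v^3 - 13*v^2 + 56*v - 80) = v*(v - 4)*(v^2 - 9*v + 20) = v*(v - 5)*(v - 4)*(v - 4)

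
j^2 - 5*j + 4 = (j - 4)*(j - 1)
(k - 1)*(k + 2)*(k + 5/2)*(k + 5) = k^4 + 17*k^3/2 + 18*k^2 - 5*k/2 - 25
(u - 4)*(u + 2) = u^2 - 2*u - 8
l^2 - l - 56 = (l - 8)*(l + 7)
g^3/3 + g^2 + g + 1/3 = (g/3 + 1/3)*(g + 1)^2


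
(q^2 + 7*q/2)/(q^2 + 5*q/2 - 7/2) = q/(q - 1)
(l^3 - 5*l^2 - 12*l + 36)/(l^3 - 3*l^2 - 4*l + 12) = (l^2 - 3*l - 18)/(l^2 - l - 6)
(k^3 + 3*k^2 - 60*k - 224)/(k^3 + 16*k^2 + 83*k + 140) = (k - 8)/(k + 5)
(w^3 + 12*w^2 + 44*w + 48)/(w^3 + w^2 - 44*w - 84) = (w + 4)/(w - 7)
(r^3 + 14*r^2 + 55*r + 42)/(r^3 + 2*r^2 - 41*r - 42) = (r + 6)/(r - 6)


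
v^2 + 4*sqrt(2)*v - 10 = (v - sqrt(2))*(v + 5*sqrt(2))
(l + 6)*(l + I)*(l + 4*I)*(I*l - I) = I*l^4 - 5*l^3 + 5*I*l^3 - 25*l^2 - 10*I*l^2 + 30*l - 20*I*l + 24*I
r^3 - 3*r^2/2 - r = r*(r - 2)*(r + 1/2)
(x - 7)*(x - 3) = x^2 - 10*x + 21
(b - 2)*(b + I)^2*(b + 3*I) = b^4 - 2*b^3 + 5*I*b^3 - 7*b^2 - 10*I*b^2 + 14*b - 3*I*b + 6*I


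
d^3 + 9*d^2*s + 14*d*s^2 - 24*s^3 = (d - s)*(d + 4*s)*(d + 6*s)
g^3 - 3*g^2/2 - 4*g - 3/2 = (g - 3)*(g + 1/2)*(g + 1)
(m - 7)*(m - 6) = m^2 - 13*m + 42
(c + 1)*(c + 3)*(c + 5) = c^3 + 9*c^2 + 23*c + 15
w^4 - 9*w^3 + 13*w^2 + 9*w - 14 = (w - 7)*(w - 2)*(w - 1)*(w + 1)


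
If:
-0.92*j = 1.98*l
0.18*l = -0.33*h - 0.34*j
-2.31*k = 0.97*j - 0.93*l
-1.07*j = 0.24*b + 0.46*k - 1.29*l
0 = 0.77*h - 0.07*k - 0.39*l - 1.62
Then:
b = 25.06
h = 3.36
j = -4.33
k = 2.63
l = 2.01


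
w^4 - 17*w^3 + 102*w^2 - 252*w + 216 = (w - 6)^2*(w - 3)*(w - 2)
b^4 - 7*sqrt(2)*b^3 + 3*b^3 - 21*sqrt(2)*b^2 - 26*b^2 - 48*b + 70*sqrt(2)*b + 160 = (b - 2)*(b + 5)*(b - 8*sqrt(2))*(b + sqrt(2))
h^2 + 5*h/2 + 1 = (h + 1/2)*(h + 2)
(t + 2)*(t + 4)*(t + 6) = t^3 + 12*t^2 + 44*t + 48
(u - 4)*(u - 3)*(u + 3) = u^3 - 4*u^2 - 9*u + 36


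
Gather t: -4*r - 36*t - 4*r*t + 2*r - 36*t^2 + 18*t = -2*r - 36*t^2 + t*(-4*r - 18)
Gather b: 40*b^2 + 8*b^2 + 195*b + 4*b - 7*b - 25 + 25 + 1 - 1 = 48*b^2 + 192*b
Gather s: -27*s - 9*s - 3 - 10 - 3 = -36*s - 16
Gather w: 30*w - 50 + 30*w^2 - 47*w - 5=30*w^2 - 17*w - 55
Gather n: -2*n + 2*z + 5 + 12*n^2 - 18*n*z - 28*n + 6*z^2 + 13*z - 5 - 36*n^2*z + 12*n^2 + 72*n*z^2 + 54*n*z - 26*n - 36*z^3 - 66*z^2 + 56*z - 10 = n^2*(24 - 36*z) + n*(72*z^2 + 36*z - 56) - 36*z^3 - 60*z^2 + 71*z - 10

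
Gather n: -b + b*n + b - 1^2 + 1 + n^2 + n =n^2 + n*(b + 1)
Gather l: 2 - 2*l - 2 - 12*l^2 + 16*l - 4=-12*l^2 + 14*l - 4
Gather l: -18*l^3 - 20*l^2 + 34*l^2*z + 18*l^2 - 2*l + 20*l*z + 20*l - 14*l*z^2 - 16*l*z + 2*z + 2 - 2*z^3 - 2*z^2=-18*l^3 + l^2*(34*z - 2) + l*(-14*z^2 + 4*z + 18) - 2*z^3 - 2*z^2 + 2*z + 2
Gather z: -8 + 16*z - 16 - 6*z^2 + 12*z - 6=-6*z^2 + 28*z - 30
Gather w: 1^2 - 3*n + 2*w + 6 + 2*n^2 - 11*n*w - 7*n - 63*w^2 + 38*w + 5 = 2*n^2 - 10*n - 63*w^2 + w*(40 - 11*n) + 12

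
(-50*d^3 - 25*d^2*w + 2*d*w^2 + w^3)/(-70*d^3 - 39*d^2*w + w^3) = (-5*d + w)/(-7*d + w)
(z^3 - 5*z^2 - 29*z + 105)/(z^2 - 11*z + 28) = (z^2 + 2*z - 15)/(z - 4)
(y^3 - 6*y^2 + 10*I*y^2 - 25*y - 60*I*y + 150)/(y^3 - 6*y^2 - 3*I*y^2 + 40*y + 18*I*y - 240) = (y + 5*I)/(y - 8*I)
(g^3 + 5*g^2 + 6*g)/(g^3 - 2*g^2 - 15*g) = (g + 2)/(g - 5)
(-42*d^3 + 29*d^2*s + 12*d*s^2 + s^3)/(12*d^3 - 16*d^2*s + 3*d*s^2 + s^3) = (7*d + s)/(-2*d + s)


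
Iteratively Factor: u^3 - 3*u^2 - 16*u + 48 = (u - 4)*(u^2 + u - 12) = (u - 4)*(u - 3)*(u + 4)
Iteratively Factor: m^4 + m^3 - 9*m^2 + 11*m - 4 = (m - 1)*(m^3 + 2*m^2 - 7*m + 4) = (m - 1)*(m + 4)*(m^2 - 2*m + 1) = (m - 1)^2*(m + 4)*(m - 1)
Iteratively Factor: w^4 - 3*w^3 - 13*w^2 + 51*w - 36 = (w - 3)*(w^3 - 13*w + 12) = (w - 3)^2*(w^2 + 3*w - 4) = (w - 3)^2*(w - 1)*(w + 4)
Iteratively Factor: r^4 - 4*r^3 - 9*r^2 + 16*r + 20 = (r - 2)*(r^3 - 2*r^2 - 13*r - 10) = (r - 2)*(r + 1)*(r^2 - 3*r - 10) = (r - 5)*(r - 2)*(r + 1)*(r + 2)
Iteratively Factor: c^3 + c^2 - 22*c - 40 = (c + 4)*(c^2 - 3*c - 10) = (c - 5)*(c + 4)*(c + 2)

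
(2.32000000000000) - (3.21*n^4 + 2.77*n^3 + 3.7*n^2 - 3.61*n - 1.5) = -3.21*n^4 - 2.77*n^3 - 3.7*n^2 + 3.61*n + 3.82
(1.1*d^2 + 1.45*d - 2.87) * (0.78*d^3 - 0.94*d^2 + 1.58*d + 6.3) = 0.858*d^5 + 0.097*d^4 - 1.8636*d^3 + 11.9188*d^2 + 4.6004*d - 18.081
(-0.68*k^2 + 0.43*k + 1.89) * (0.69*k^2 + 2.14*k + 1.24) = -0.4692*k^4 - 1.1585*k^3 + 1.3811*k^2 + 4.5778*k + 2.3436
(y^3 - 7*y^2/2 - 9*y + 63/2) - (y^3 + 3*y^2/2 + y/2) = -5*y^2 - 19*y/2 + 63/2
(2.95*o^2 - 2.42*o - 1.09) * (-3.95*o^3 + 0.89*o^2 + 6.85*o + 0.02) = -11.6525*o^5 + 12.1845*o^4 + 22.3592*o^3 - 17.4881*o^2 - 7.5149*o - 0.0218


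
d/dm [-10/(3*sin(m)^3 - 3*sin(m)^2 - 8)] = 30*(3*sin(m) - 2)*sin(m)*cos(m)/(-3*sin(m)^3 + 3*sin(m)^2 + 8)^2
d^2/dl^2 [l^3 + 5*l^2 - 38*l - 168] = 6*l + 10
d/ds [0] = 0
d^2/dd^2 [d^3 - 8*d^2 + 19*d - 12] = 6*d - 16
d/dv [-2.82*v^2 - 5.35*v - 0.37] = -5.64*v - 5.35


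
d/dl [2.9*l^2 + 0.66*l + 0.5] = 5.8*l + 0.66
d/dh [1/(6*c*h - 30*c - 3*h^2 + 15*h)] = (-2*c + 2*h - 5)/(3*(2*c*h - 10*c - h^2 + 5*h)^2)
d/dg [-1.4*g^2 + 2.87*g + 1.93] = 2.87 - 2.8*g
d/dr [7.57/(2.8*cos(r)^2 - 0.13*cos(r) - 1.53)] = (42.392*cos(r) - 0.9841)*sin(r)/(-2.8*cos(r)^2 + 0.13*cos(r) + 1.53)^2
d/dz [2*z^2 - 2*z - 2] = 4*z - 2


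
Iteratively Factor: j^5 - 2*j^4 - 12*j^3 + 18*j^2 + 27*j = (j + 3)*(j^4 - 5*j^3 + 3*j^2 + 9*j) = (j + 1)*(j + 3)*(j^3 - 6*j^2 + 9*j) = (j - 3)*(j + 1)*(j + 3)*(j^2 - 3*j) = (j - 3)^2*(j + 1)*(j + 3)*(j)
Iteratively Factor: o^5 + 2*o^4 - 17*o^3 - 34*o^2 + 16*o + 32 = (o + 2)*(o^4 - 17*o^2 + 16) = (o - 1)*(o + 2)*(o^3 + o^2 - 16*o - 16) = (o - 1)*(o + 2)*(o + 4)*(o^2 - 3*o - 4) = (o - 4)*(o - 1)*(o + 2)*(o + 4)*(o + 1)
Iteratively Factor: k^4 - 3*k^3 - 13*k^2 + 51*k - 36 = (k + 4)*(k^3 - 7*k^2 + 15*k - 9) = (k - 3)*(k + 4)*(k^2 - 4*k + 3) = (k - 3)*(k - 1)*(k + 4)*(k - 3)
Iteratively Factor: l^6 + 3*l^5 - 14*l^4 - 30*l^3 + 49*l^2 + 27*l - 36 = (l - 3)*(l^5 + 6*l^4 + 4*l^3 - 18*l^2 - 5*l + 12) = (l - 3)*(l + 3)*(l^4 + 3*l^3 - 5*l^2 - 3*l + 4) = (l - 3)*(l - 1)*(l + 3)*(l^3 + 4*l^2 - l - 4) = (l - 3)*(l - 1)*(l + 1)*(l + 3)*(l^2 + 3*l - 4) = (l - 3)*(l - 1)*(l + 1)*(l + 3)*(l + 4)*(l - 1)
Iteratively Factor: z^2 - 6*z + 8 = (z - 2)*(z - 4)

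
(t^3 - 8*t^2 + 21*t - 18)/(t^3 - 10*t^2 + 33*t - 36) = (t - 2)/(t - 4)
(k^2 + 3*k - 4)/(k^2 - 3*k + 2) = (k + 4)/(k - 2)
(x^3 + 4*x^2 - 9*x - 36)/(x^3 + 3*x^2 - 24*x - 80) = (x^2 - 9)/(x^2 - x - 20)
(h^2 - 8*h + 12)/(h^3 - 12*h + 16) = (h - 6)/(h^2 + 2*h - 8)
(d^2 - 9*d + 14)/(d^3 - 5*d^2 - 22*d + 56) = 1/(d + 4)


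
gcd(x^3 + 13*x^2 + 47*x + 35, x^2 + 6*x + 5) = x^2 + 6*x + 5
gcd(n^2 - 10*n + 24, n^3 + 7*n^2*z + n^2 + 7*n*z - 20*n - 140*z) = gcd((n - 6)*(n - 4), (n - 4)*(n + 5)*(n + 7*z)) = n - 4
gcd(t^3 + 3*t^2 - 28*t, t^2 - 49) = t + 7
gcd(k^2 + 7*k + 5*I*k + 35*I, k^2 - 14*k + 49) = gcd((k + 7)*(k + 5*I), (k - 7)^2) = 1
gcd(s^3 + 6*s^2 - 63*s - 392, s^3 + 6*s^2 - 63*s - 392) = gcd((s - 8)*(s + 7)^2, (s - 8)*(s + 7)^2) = s^3 + 6*s^2 - 63*s - 392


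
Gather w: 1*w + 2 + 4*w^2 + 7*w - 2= 4*w^2 + 8*w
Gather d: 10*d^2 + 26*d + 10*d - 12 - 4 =10*d^2 + 36*d - 16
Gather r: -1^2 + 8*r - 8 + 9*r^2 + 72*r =9*r^2 + 80*r - 9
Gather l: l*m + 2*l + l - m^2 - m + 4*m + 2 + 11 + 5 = l*(m + 3) - m^2 + 3*m + 18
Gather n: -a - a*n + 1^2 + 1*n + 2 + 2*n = -a + n*(3 - a) + 3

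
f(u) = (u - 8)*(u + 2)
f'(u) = 2*u - 6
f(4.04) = -23.92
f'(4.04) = 2.08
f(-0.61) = -11.97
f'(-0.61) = -7.22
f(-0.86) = -10.10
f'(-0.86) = -7.72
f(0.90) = -20.59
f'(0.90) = -4.20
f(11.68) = 50.34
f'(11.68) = 17.36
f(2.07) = -24.14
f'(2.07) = -1.86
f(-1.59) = -3.93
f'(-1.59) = -9.18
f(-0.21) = -14.70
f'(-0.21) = -6.42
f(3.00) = -25.00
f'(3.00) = 0.00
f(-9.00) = 119.00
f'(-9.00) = -24.00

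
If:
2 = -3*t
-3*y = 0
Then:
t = -2/3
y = 0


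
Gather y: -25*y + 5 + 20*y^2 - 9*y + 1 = 20*y^2 - 34*y + 6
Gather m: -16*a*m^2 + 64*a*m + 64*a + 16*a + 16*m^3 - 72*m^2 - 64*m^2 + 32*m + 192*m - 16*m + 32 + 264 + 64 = 80*a + 16*m^3 + m^2*(-16*a - 136) + m*(64*a + 208) + 360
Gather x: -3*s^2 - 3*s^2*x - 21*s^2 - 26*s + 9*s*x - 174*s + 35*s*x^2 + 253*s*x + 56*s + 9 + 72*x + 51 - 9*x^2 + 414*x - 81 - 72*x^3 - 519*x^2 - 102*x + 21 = -24*s^2 - 144*s - 72*x^3 + x^2*(35*s - 528) + x*(-3*s^2 + 262*s + 384)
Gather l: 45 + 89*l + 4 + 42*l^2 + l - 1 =42*l^2 + 90*l + 48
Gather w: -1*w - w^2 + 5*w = -w^2 + 4*w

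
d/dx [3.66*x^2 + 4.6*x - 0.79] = 7.32*x + 4.6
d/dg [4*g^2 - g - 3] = 8*g - 1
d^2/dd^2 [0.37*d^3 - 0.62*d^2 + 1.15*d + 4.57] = 2.22*d - 1.24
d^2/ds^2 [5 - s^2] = -2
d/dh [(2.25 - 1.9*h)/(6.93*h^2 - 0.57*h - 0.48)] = (13.167*h^2 - 31.185*h + 2.1945)/(48.0249*h^4 - 7.9002*h^3 - 6.3279*h^2 + 0.5472*h + 0.2304)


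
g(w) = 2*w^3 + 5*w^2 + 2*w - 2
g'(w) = 6*w^2 + 10*w + 2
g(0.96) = 6.30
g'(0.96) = 17.13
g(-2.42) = -5.90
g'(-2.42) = 12.94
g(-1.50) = -0.50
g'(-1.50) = 0.50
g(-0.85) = -1.32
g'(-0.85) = -2.16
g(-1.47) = -0.49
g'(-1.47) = 0.27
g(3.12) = 113.65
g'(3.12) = 91.61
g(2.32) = 54.53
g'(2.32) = 57.49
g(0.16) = -1.54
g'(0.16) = 3.75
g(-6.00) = -266.00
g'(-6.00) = 158.00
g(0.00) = -2.00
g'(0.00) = 2.00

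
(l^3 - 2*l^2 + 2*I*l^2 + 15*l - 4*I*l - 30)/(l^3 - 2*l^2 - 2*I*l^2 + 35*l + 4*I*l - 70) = (l - 3*I)/(l - 7*I)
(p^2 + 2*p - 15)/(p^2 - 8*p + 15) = (p + 5)/(p - 5)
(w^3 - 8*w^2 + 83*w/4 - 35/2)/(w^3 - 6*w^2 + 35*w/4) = (w - 2)/w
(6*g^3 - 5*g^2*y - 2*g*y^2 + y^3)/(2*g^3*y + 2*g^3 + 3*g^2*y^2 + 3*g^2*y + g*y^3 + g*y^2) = (3*g^2 - 4*g*y + y^2)/(g*(g*y + g + y^2 + y))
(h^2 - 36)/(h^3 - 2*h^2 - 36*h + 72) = 1/(h - 2)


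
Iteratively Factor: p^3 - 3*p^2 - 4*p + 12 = (p + 2)*(p^2 - 5*p + 6) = (p - 2)*(p + 2)*(p - 3)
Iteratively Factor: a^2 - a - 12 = (a + 3)*(a - 4)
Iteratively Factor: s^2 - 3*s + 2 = (s - 1)*(s - 2)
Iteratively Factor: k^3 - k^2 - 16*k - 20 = (k + 2)*(k^2 - 3*k - 10) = (k + 2)^2*(k - 5)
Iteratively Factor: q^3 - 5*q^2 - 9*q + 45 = (q - 5)*(q^2 - 9) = (q - 5)*(q - 3)*(q + 3)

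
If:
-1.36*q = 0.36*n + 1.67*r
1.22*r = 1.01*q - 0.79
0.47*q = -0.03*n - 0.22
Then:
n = 12.79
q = -1.28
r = -1.71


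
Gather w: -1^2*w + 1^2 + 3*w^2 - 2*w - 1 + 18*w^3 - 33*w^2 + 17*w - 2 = 18*w^3 - 30*w^2 + 14*w - 2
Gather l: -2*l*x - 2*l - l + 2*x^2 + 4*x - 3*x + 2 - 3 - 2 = l*(-2*x - 3) + 2*x^2 + x - 3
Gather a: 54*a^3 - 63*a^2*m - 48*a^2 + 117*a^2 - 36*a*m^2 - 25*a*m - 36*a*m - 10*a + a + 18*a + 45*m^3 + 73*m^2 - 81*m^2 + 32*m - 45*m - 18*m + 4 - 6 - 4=54*a^3 + a^2*(69 - 63*m) + a*(-36*m^2 - 61*m + 9) + 45*m^3 - 8*m^2 - 31*m - 6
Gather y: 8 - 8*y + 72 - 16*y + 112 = 192 - 24*y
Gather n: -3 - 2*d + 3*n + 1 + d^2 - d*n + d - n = d^2 - d + n*(2 - d) - 2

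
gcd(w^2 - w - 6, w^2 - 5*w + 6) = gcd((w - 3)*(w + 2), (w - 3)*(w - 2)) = w - 3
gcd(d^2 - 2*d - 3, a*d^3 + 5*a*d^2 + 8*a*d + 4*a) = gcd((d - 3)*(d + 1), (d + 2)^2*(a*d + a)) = d + 1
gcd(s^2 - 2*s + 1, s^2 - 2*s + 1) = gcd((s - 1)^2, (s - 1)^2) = s^2 - 2*s + 1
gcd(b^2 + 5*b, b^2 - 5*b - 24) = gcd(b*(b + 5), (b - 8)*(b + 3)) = 1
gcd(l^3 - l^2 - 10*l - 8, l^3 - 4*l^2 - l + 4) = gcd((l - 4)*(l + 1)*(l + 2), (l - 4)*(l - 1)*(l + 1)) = l^2 - 3*l - 4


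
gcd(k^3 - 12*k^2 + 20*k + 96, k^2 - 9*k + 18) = k - 6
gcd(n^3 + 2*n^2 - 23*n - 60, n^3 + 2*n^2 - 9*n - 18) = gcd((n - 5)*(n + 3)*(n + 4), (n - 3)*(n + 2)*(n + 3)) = n + 3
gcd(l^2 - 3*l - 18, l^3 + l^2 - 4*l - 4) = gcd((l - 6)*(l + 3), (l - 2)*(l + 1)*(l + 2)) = 1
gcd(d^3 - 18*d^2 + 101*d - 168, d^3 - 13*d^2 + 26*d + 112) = d^2 - 15*d + 56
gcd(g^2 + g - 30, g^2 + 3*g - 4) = 1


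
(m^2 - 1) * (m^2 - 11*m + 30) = m^4 - 11*m^3 + 29*m^2 + 11*m - 30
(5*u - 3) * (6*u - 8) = 30*u^2 - 58*u + 24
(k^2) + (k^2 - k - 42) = 2*k^2 - k - 42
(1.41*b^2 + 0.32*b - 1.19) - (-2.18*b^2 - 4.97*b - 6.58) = 3.59*b^2 + 5.29*b + 5.39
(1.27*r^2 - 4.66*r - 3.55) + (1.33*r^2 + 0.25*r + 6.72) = 2.6*r^2 - 4.41*r + 3.17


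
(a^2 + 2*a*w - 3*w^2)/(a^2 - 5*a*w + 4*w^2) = (-a - 3*w)/(-a + 4*w)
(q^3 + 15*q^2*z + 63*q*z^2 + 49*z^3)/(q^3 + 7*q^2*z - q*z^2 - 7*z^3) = (-q - 7*z)/(-q + z)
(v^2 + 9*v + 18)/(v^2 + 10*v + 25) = (v^2 + 9*v + 18)/(v^2 + 10*v + 25)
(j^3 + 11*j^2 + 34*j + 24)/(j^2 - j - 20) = (j^2 + 7*j + 6)/(j - 5)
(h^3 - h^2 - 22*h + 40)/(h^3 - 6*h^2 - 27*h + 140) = (h - 2)/(h - 7)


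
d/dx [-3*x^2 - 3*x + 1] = -6*x - 3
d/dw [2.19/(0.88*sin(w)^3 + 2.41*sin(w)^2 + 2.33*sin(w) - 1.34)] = (-10.5558*sin(w) + 2.8908*cos(2*w) - 7.9935)*cos(w)/(0.88*sin(w)^3 + 2.41*sin(w)^2 + 2.33*sin(w) - 1.34)^2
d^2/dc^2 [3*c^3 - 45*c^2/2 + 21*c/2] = 18*c - 45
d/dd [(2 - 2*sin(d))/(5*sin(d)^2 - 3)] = 2*(5*sin(d)^2 - 10*sin(d) + 3)*cos(d)/(5*sin(d)^2 - 3)^2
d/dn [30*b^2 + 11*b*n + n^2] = 11*b + 2*n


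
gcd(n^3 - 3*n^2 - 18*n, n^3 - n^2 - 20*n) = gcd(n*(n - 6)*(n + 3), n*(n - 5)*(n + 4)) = n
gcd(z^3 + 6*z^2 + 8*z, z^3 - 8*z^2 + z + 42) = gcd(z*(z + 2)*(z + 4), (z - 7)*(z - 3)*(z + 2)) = z + 2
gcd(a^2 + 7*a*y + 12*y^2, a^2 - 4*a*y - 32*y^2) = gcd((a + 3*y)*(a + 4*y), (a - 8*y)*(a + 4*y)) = a + 4*y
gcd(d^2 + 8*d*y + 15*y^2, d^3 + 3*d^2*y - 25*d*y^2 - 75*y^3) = d^2 + 8*d*y + 15*y^2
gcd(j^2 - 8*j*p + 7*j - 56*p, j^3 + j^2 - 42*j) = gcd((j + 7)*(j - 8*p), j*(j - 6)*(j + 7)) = j + 7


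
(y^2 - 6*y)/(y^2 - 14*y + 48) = y/(y - 8)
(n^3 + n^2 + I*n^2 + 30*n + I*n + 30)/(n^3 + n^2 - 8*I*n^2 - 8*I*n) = (n^2 + I*n + 30)/(n*(n - 8*I))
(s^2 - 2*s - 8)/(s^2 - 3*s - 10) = (s - 4)/(s - 5)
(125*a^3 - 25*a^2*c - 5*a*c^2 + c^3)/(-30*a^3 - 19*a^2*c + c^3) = (-25*a^2 + c^2)/(6*a^2 + 5*a*c + c^2)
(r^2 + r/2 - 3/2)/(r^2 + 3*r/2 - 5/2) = (2*r + 3)/(2*r + 5)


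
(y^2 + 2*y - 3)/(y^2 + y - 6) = (y - 1)/(y - 2)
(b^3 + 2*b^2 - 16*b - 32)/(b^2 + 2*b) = b - 16/b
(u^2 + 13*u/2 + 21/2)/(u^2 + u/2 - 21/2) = (u + 3)/(u - 3)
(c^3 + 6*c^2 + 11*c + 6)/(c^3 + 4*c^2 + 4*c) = (c^2 + 4*c + 3)/(c*(c + 2))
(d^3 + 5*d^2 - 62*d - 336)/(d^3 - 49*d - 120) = (d^2 + 13*d + 42)/(d^2 + 8*d + 15)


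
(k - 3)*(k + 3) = k^2 - 9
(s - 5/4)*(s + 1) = s^2 - s/4 - 5/4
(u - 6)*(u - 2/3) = u^2 - 20*u/3 + 4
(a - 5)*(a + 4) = a^2 - a - 20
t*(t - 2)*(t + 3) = t^3 + t^2 - 6*t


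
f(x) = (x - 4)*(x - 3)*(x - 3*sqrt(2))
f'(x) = (x - 4)*(x - 3) + (x - 4)*(x - 3*sqrt(2)) + (x - 3)*(x - 3*sqrt(2)) = 3*x^2 - 14*x - 6*sqrt(2)*x + 12 + 21*sqrt(2)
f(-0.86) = -95.72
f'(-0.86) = 63.25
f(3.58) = 0.16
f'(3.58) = -0.35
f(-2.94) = -296.09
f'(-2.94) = 133.74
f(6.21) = 13.96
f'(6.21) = 17.76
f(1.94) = -5.03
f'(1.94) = 9.37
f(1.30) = -13.51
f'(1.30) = 17.54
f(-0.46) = -72.57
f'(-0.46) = 52.68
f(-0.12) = -56.08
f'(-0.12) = 44.44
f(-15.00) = -6580.98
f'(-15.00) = 1053.98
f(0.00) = -50.91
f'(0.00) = 41.70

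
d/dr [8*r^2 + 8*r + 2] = 16*r + 8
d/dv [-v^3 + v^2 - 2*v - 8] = -3*v^2 + 2*v - 2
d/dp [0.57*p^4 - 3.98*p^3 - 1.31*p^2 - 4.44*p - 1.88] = 2.28*p^3 - 11.94*p^2 - 2.62*p - 4.44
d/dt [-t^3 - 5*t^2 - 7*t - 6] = -3*t^2 - 10*t - 7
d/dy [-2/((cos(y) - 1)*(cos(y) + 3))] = -4*(cos(y) + 1)*sin(y)/((cos(y) - 1)^2*(cos(y) + 3)^2)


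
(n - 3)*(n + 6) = n^2 + 3*n - 18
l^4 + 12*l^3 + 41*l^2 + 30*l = l*(l + 1)*(l + 5)*(l + 6)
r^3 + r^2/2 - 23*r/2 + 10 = (r - 5/2)*(r - 1)*(r + 4)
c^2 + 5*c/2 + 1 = (c + 1/2)*(c + 2)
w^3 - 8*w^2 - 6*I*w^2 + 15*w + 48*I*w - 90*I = (w - 5)*(w - 3)*(w - 6*I)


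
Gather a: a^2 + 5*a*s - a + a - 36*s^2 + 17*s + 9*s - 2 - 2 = a^2 + 5*a*s - 36*s^2 + 26*s - 4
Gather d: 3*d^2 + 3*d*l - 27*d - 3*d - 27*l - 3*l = 3*d^2 + d*(3*l - 30) - 30*l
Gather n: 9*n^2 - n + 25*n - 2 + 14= 9*n^2 + 24*n + 12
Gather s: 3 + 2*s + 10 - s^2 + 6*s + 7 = -s^2 + 8*s + 20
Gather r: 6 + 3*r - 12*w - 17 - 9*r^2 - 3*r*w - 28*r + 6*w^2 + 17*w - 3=-9*r^2 + r*(-3*w - 25) + 6*w^2 + 5*w - 14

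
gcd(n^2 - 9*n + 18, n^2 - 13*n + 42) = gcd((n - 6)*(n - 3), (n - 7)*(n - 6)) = n - 6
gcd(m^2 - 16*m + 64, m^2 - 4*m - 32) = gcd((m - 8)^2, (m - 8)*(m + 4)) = m - 8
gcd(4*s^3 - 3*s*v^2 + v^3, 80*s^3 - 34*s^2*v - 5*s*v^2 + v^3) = 2*s - v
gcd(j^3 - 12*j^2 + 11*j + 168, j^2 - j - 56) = j - 8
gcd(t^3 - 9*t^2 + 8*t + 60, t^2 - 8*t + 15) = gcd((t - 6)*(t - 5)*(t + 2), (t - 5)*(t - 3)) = t - 5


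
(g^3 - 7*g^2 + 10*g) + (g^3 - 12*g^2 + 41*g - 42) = 2*g^3 - 19*g^2 + 51*g - 42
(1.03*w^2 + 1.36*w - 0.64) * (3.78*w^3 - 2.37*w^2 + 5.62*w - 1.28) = 3.8934*w^5 + 2.6997*w^4 + 0.1462*w^3 + 7.8416*w^2 - 5.3376*w + 0.8192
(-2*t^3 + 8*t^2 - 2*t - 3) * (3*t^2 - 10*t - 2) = -6*t^5 + 44*t^4 - 82*t^3 - 5*t^2 + 34*t + 6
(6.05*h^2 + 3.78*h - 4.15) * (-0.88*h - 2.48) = -5.324*h^3 - 18.3304*h^2 - 5.7224*h + 10.292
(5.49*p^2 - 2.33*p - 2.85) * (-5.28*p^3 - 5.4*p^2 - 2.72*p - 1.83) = -28.9872*p^5 - 17.3436*p^4 + 12.6972*p^3 + 11.6809*p^2 + 12.0159*p + 5.2155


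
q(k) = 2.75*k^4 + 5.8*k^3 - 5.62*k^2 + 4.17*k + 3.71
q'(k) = 11.0*k^3 + 17.4*k^2 - 11.24*k + 4.17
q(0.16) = 4.26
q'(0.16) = 2.86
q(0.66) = 6.20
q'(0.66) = 7.49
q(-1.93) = -28.81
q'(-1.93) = 11.60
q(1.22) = 17.06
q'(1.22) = 36.33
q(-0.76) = -4.33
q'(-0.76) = 17.93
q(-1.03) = -9.79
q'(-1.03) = 22.19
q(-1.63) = -23.72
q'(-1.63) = 21.08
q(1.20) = 16.35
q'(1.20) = 34.75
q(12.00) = 66290.87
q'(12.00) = 21382.89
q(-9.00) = 13325.51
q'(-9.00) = -6504.27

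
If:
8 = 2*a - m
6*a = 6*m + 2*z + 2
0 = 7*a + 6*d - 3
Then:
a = 23/3 - z/3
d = 7*z/18 - 76/9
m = 22/3 - 2*z/3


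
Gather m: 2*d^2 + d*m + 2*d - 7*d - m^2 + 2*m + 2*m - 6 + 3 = 2*d^2 - 5*d - m^2 + m*(d + 4) - 3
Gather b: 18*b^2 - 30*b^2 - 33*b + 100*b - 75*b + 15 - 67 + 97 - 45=-12*b^2 - 8*b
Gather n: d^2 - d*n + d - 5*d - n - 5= d^2 - 4*d + n*(-d - 1) - 5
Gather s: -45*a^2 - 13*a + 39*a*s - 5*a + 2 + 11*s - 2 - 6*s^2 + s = -45*a^2 - 18*a - 6*s^2 + s*(39*a + 12)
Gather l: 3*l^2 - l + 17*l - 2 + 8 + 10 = 3*l^2 + 16*l + 16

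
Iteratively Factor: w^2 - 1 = (w - 1)*(w + 1)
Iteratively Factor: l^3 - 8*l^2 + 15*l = (l)*(l^2 - 8*l + 15) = l*(l - 5)*(l - 3)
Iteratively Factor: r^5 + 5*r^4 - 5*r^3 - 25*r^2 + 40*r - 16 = (r - 1)*(r^4 + 6*r^3 + r^2 - 24*r + 16) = (r - 1)^2*(r^3 + 7*r^2 + 8*r - 16) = (r - 1)^3*(r^2 + 8*r + 16) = (r - 1)^3*(r + 4)*(r + 4)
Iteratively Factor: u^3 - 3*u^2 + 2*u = (u - 1)*(u^2 - 2*u) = (u - 2)*(u - 1)*(u)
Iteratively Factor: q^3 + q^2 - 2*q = (q - 1)*(q^2 + 2*q) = (q - 1)*(q + 2)*(q)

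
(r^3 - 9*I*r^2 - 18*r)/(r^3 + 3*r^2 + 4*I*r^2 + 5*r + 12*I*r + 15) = r*(r^2 - 9*I*r - 18)/(r^3 + r^2*(3 + 4*I) + r*(5 + 12*I) + 15)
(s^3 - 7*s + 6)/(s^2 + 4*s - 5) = (s^2 + s - 6)/(s + 5)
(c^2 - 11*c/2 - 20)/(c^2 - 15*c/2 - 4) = (2*c + 5)/(2*c + 1)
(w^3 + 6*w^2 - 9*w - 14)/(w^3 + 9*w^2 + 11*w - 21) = (w^2 - w - 2)/(w^2 + 2*w - 3)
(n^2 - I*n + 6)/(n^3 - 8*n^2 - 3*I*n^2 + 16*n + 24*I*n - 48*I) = (n + 2*I)/(n^2 - 8*n + 16)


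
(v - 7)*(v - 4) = v^2 - 11*v + 28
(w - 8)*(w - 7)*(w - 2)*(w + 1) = w^4 - 16*w^3 + 69*w^2 - 26*w - 112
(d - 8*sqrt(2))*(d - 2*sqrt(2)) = d^2 - 10*sqrt(2)*d + 32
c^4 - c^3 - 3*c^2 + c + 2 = (c - 2)*(c - 1)*(c + 1)^2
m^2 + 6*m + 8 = (m + 2)*(m + 4)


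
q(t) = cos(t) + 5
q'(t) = -sin(t)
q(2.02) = 4.57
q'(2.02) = -0.90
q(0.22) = 5.98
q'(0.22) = -0.22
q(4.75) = 5.04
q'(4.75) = 1.00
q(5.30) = 5.55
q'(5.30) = 0.83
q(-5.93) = 5.94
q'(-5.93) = -0.35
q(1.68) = 4.89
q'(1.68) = -0.99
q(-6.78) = 5.88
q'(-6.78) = 0.48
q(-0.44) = 5.90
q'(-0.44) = 0.43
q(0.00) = 6.00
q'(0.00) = 0.00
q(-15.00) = 4.24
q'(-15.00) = 0.65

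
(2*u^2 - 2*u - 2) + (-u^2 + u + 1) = u^2 - u - 1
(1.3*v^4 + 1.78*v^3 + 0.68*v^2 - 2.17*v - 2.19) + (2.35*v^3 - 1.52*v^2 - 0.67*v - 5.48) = 1.3*v^4 + 4.13*v^3 - 0.84*v^2 - 2.84*v - 7.67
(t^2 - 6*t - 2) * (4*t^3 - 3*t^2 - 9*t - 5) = 4*t^5 - 27*t^4 + t^3 + 55*t^2 + 48*t + 10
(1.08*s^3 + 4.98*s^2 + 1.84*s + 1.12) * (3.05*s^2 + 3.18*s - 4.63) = 3.294*s^5 + 18.6234*s^4 + 16.448*s^3 - 13.7902*s^2 - 4.9576*s - 5.1856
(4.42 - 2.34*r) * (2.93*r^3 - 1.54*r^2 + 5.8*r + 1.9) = -6.8562*r^4 + 16.5542*r^3 - 20.3788*r^2 + 21.19*r + 8.398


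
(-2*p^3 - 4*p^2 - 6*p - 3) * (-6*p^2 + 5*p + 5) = 12*p^5 + 14*p^4 + 6*p^3 - 32*p^2 - 45*p - 15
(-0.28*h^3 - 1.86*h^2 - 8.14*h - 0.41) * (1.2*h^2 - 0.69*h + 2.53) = -0.336*h^5 - 2.0388*h^4 - 9.193*h^3 + 0.4188*h^2 - 20.3113*h - 1.0373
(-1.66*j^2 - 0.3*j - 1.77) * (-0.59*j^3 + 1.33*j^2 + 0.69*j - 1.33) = 0.9794*j^5 - 2.0308*j^4 - 0.5001*j^3 - 0.3533*j^2 - 0.8223*j + 2.3541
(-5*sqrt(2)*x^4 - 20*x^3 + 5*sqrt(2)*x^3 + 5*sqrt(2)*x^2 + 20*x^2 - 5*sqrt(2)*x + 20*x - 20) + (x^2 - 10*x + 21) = -5*sqrt(2)*x^4 - 20*x^3 + 5*sqrt(2)*x^3 + 5*sqrt(2)*x^2 + 21*x^2 - 5*sqrt(2)*x + 10*x + 1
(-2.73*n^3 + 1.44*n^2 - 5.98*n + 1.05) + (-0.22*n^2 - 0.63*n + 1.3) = -2.73*n^3 + 1.22*n^2 - 6.61*n + 2.35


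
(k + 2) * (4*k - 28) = 4*k^2 - 20*k - 56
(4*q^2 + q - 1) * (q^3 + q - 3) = 4*q^5 + q^4 + 3*q^3 - 11*q^2 - 4*q + 3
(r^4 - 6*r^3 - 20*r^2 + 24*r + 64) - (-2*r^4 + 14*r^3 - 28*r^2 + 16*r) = 3*r^4 - 20*r^3 + 8*r^2 + 8*r + 64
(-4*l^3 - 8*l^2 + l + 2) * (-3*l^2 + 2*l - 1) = 12*l^5 + 16*l^4 - 15*l^3 + 4*l^2 + 3*l - 2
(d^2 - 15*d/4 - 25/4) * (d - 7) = d^3 - 43*d^2/4 + 20*d + 175/4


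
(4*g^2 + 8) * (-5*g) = -20*g^3 - 40*g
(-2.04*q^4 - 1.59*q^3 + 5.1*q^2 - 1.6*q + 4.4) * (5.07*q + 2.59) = -10.3428*q^5 - 13.3449*q^4 + 21.7389*q^3 + 5.097*q^2 + 18.164*q + 11.396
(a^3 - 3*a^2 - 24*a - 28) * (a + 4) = a^4 + a^3 - 36*a^2 - 124*a - 112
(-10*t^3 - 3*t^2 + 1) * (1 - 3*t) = 30*t^4 - t^3 - 3*t^2 - 3*t + 1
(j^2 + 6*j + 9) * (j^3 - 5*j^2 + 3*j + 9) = j^5 + j^4 - 18*j^3 - 18*j^2 + 81*j + 81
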